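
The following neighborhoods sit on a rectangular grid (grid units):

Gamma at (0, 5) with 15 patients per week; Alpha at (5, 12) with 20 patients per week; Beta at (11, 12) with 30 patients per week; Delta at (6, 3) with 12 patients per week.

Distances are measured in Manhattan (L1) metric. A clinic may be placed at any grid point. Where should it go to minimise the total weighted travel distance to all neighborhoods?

(6, 12)

Manhattan distance separates: Σwᵢ(|x−xᵢ|+|y−yᵢ|) = Σwᵢ|x−xᵢ| + Σwᵢ|y−yᵢ|, so x and y are optimised independently as 1-D weighted medians.
Total weight W = 77; half = 38.5.
x-coordinate, sorted with cumulative weight:
  x=0 (Gamma, w=15) cum 15
  x=5 (Alpha, w=20) cum 35
  x=6 (Delta, w=12) cum 47  ← median
  x=11 (Beta, w=30) cum 77
⇒ x* = 6
y-coordinate, sorted with cumulative weight:
  y=3 (Delta, w=12) cum 12
  y=5 (Gamma, w=15) cum 27
  y=12 (Alpha, w=20) cum 47  ← median
  y=12 (Beta, w=30) cum 77
⇒ y* = 12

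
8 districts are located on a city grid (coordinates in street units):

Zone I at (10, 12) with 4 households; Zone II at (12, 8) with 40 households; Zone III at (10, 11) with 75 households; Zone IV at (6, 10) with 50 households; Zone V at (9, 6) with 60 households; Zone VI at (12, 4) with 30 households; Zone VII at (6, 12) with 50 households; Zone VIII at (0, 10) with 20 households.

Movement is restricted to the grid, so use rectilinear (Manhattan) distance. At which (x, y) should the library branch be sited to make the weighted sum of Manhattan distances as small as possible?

(9, 10)

Manhattan distance separates: Σwᵢ(|x−xᵢ|+|y−yᵢ|) = Σwᵢ|x−xᵢ| + Σwᵢ|y−yᵢ|, so x and y are optimised independently as 1-D weighted medians.
Total weight W = 329; half = 164.5.
x-coordinate, sorted with cumulative weight:
  x=0 (Zone VIII, w=20) cum 20
  x=6 (Zone IV, w=50) cum 70
  x=6 (Zone VII, w=50) cum 120
  x=9 (Zone V, w=60) cum 180  ← median
  x=10 (Zone I, w=4) cum 184
  x=10 (Zone III, w=75) cum 259
  x=12 (Zone II, w=40) cum 299
  x=12 (Zone VI, w=30) cum 329
⇒ x* = 9
y-coordinate, sorted with cumulative weight:
  y=4 (Zone VI, w=30) cum 30
  y=6 (Zone V, w=60) cum 90
  y=8 (Zone II, w=40) cum 130
  y=10 (Zone IV, w=50) cum 180  ← median
  y=10 (Zone VIII, w=20) cum 200
  y=11 (Zone III, w=75) cum 275
  y=12 (Zone I, w=4) cum 279
  y=12 (Zone VII, w=50) cum 329
⇒ y* = 10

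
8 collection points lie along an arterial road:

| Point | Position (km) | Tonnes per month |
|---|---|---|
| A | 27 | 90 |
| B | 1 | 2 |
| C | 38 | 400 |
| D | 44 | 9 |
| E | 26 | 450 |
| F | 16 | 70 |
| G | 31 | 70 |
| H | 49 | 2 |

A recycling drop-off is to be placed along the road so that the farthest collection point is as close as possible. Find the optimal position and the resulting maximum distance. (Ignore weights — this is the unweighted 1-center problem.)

location 25, max distance 24

The 1-center on a line is the midpoint of the two extreme points: leftmost at 1, rightmost at 49.
Optimal location = (1 + 49)/2 = 25; maximum distance = (49 − 1)/2 = 24.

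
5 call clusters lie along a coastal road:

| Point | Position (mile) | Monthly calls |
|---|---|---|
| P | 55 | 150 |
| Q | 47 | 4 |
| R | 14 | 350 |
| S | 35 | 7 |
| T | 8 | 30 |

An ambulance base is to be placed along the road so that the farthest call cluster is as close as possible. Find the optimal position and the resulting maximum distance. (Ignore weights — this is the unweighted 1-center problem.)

The 1-center on a line is the midpoint of the two extreme points: leftmost at 8, rightmost at 55.
Optimal location = (8 + 55)/2 = 31.5; maximum distance = (55 − 8)/2 = 23.5.

location 31.5, max distance 23.5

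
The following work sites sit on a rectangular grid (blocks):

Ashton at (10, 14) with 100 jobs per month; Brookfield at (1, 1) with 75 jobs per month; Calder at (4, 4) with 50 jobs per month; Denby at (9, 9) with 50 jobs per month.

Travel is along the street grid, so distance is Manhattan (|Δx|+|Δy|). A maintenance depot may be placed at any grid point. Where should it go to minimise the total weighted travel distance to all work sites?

Manhattan distance separates: Σwᵢ(|x−xᵢ|+|y−yᵢ|) = Σwᵢ|x−xᵢ| + Σwᵢ|y−yᵢ|, so x and y are optimised independently as 1-D weighted medians.
Total weight W = 275; half = 137.5.
x-coordinate, sorted with cumulative weight:
  x=1 (Brookfield, w=75) cum 75
  x=4 (Calder, w=50) cum 125
  x=9 (Denby, w=50) cum 175  ← median
  x=10 (Ashton, w=100) cum 275
⇒ x* = 9
y-coordinate, sorted with cumulative weight:
  y=1 (Brookfield, w=75) cum 75
  y=4 (Calder, w=50) cum 125
  y=9 (Denby, w=50) cum 175  ← median
  y=14 (Ashton, w=100) cum 275
⇒ y* = 9

(9, 9)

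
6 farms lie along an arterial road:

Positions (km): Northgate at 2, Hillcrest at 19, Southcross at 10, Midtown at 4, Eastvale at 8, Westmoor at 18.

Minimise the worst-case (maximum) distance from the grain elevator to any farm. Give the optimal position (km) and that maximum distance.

The 1-center on a line is the midpoint of the two extreme points: leftmost at 2, rightmost at 19.
Optimal location = (2 + 19)/2 = 10.5; maximum distance = (19 − 2)/2 = 8.5.

location 10.5, max distance 8.5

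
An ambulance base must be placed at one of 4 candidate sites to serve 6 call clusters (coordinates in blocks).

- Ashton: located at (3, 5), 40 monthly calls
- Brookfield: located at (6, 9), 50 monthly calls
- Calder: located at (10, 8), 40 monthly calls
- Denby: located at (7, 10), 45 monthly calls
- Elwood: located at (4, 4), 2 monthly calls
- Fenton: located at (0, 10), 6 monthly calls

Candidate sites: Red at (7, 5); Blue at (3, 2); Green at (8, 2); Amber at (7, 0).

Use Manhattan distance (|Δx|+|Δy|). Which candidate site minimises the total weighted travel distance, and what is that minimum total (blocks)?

Red, total 955 blocks

Total weighted distance at each candidate:
  Red (7, 5): total = 955
  Blue (3, 2): total = 1752
  Green (8, 2): total = 1603
  Amber (7, 0): total = 1866
Minimum is at Red with total 955 blocks.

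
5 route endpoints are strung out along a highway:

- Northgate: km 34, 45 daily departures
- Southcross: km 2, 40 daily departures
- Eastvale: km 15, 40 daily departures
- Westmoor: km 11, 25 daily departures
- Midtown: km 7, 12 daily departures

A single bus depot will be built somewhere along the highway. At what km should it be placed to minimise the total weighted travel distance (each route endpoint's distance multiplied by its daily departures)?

For a sum of weighted absolute distances on a line, the optimum is the weighted median (not the mean). Total weight W = 162; half-weight = 81.
Sort by position and accumulate weight:
  km 2 (Southcross, w=40) → cum 40
  km 7 (Midtown, w=12) → cum 52
  km 11 (Westmoor, w=25) → cum 77
  km 15 (Eastvale, w=40) → cum 117  ≥ 81 → median here
  km 34 (Northgate, w=45) → cum 162
Optimal location: km 15.

x = 15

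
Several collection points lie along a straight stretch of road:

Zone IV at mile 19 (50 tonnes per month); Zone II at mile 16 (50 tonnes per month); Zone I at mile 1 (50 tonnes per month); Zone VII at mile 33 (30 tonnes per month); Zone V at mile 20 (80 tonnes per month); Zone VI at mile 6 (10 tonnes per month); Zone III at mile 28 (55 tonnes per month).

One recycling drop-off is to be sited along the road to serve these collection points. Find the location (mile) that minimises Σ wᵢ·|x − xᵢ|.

For a sum of weighted absolute distances on a line, the optimum is the weighted median (not the mean). Total weight W = 325; half-weight = 162.5.
Sort by position and accumulate weight:
  mile 1 (Zone I, w=50) → cum 50
  mile 6 (Zone VI, w=10) → cum 60
  mile 16 (Zone II, w=50) → cum 110
  mile 19 (Zone IV, w=50) → cum 160
  mile 20 (Zone V, w=80) → cum 240  ≥ 162.5 → median here
  mile 28 (Zone III, w=55) → cum 295
  mile 33 (Zone VII, w=30) → cum 325
Optimal location: mile 20.

x = 20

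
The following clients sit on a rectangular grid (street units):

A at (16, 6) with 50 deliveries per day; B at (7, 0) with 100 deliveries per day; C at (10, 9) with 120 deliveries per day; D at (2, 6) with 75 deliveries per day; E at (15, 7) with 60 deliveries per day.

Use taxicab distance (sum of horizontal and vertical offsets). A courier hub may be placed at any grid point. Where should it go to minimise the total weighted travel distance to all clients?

Manhattan distance separates: Σwᵢ(|x−xᵢ|+|y−yᵢ|) = Σwᵢ|x−xᵢ| + Σwᵢ|y−yᵢ|, so x and y are optimised independently as 1-D weighted medians.
Total weight W = 405; half = 202.5.
x-coordinate, sorted with cumulative weight:
  x=2 (D, w=75) cum 75
  x=7 (B, w=100) cum 175
  x=10 (C, w=120) cum 295  ← median
  x=15 (E, w=60) cum 355
  x=16 (A, w=50) cum 405
⇒ x* = 10
y-coordinate, sorted with cumulative weight:
  y=0 (B, w=100) cum 100
  y=6 (A, w=50) cum 150
  y=6 (D, w=75) cum 225  ← median
  y=7 (E, w=60) cum 285
  y=9 (C, w=120) cum 405
⇒ y* = 6

(10, 6)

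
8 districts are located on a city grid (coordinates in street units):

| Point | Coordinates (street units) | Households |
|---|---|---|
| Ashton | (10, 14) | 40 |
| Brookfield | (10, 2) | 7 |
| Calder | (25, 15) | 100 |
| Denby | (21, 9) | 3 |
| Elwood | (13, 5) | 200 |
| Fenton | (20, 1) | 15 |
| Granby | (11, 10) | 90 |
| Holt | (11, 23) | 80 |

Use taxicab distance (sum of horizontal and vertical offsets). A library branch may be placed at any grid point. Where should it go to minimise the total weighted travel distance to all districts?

(13, 10)

Manhattan distance separates: Σwᵢ(|x−xᵢ|+|y−yᵢ|) = Σwᵢ|x−xᵢ| + Σwᵢ|y−yᵢ|, so x and y are optimised independently as 1-D weighted medians.
Total weight W = 535; half = 267.5.
x-coordinate, sorted with cumulative weight:
  x=10 (Ashton, w=40) cum 40
  x=10 (Brookfield, w=7) cum 47
  x=11 (Granby, w=90) cum 137
  x=11 (Holt, w=80) cum 217
  x=13 (Elwood, w=200) cum 417  ← median
  x=20 (Fenton, w=15) cum 432
  x=21 (Denby, w=3) cum 435
  x=25 (Calder, w=100) cum 535
⇒ x* = 13
y-coordinate, sorted with cumulative weight:
  y=1 (Fenton, w=15) cum 15
  y=2 (Brookfield, w=7) cum 22
  y=5 (Elwood, w=200) cum 222
  y=9 (Denby, w=3) cum 225
  y=10 (Granby, w=90) cum 315  ← median
  y=14 (Ashton, w=40) cum 355
  y=15 (Calder, w=100) cum 455
  y=23 (Holt, w=80) cum 535
⇒ y* = 10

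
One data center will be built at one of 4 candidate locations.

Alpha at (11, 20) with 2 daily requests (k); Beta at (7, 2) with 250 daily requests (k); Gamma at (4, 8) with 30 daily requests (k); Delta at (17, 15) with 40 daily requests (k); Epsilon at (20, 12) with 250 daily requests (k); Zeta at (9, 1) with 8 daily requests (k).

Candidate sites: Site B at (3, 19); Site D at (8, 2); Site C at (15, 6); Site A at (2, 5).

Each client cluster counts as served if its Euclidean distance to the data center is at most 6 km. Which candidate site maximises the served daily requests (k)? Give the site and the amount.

Site A, covering 280

Coverage radius r = 6 km; a point is covered iff (Δx)²+(Δy)² ≤ 6² = 36.
  Site B (3, 19): covers {none} → 0
  Site D (8, 2): covers {Beta, Zeta} → 258
  Site C (15, 6): covers {none} → 0
  Site A (2, 5): covers {Beta, Gamma} → 280
Maximum coverage at Site A: 280 daily requests (k).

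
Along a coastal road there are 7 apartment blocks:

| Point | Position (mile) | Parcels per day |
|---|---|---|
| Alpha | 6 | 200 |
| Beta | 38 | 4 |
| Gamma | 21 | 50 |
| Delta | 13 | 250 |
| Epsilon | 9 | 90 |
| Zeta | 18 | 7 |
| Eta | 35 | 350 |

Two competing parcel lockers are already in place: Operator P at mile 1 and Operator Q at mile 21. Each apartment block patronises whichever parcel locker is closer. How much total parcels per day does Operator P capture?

The indifferent point is the midpoint (1+21)/2 = 11; apartment blocks left of it (closer to Operator P at 1) go to Operator P, those right go to Operator Q.
  Alpha at 6 (w=200) → Operator P
  Epsilon at 9 (w=90) → Operator P
  Delta at 13 (w=250) → Operator Q
  Zeta at 18 (w=7) → Operator Q
  Gamma at 21 (w=50) → Operator Q
  Eta at 35 (w=350) → Operator Q
  Beta at 38 (w=4) → Operator Q
Operator P captures 290; Operator Q captures 661.

290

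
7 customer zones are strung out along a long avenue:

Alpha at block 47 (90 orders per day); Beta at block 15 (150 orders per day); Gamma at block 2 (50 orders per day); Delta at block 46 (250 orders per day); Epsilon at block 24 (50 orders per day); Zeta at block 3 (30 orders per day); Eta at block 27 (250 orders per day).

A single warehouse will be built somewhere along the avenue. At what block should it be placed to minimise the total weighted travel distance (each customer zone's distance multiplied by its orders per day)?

For a sum of weighted absolute distances on a line, the optimum is the weighted median (not the mean). Total weight W = 870; half-weight = 435.
Sort by position and accumulate weight:
  block 2 (Gamma, w=50) → cum 50
  block 3 (Zeta, w=30) → cum 80
  block 15 (Beta, w=150) → cum 230
  block 24 (Epsilon, w=50) → cum 280
  block 27 (Eta, w=250) → cum 530  ≥ 435 → median here
  block 46 (Delta, w=250) → cum 780
  block 47 (Alpha, w=90) → cum 870
Optimal location: block 27.

x = 27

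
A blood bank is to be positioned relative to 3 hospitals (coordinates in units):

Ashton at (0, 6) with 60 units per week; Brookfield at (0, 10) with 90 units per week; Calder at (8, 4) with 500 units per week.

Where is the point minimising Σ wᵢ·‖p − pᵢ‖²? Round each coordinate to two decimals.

(6.15, 5.02)

The minimiser of Σwᵢ‖p−pᵢ‖² is the weighted centroid p* = (Σwᵢpᵢ)/(Σwᵢ).
Σwᵢ = 650.
Σwᵢxᵢ = 60·0 + 90·0 + 500·8 = 4000.
Σwᵢyᵢ = 60·6 + 90·10 + 500·4 = 3260.
x* = 4000/650 = 6.15, y* = 3260/650 = 5.02.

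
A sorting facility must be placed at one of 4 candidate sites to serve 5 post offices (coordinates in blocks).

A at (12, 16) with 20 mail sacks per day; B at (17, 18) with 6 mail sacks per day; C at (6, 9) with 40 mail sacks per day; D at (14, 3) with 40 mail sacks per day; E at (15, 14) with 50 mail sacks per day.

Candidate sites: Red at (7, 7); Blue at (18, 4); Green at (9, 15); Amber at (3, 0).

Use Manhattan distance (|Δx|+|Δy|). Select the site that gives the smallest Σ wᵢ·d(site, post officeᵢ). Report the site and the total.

Total weighted distance at each candidate:
  Red (7, 7): total = 1716
  Blue (18, 4): total = 1980
  Green (9, 15): total = 1536
  Amber (3, 0): total = 3032
Minimum is at Green with total 1536 blocks.

Green, total 1536 blocks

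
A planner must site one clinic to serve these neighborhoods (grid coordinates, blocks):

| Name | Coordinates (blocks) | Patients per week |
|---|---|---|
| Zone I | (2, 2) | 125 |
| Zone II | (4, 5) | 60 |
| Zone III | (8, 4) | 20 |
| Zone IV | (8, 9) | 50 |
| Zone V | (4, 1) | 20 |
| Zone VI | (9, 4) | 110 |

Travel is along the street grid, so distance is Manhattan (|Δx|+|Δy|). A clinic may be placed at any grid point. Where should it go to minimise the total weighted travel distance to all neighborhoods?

Manhattan distance separates: Σwᵢ(|x−xᵢ|+|y−yᵢ|) = Σwᵢ|x−xᵢ| + Σwᵢ|y−yᵢ|, so x and y are optimised independently as 1-D weighted medians.
Total weight W = 385; half = 192.5.
x-coordinate, sorted with cumulative weight:
  x=2 (Zone I, w=125) cum 125
  x=4 (Zone II, w=60) cum 185
  x=4 (Zone V, w=20) cum 205  ← median
  x=8 (Zone III, w=20) cum 225
  x=8 (Zone IV, w=50) cum 275
  x=9 (Zone VI, w=110) cum 385
⇒ x* = 4
y-coordinate, sorted with cumulative weight:
  y=1 (Zone V, w=20) cum 20
  y=2 (Zone I, w=125) cum 145
  y=4 (Zone III, w=20) cum 165
  y=4 (Zone VI, w=110) cum 275  ← median
  y=5 (Zone II, w=60) cum 335
  y=9 (Zone IV, w=50) cum 385
⇒ y* = 4

(4, 4)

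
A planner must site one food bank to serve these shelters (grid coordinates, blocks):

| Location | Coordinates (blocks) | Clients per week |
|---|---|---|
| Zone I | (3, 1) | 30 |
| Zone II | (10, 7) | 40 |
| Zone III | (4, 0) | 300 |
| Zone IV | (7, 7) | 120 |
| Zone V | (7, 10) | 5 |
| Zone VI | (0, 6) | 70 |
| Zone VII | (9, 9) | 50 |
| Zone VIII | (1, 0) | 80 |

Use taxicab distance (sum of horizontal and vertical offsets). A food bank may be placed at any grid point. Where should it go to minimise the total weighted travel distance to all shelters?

(4, 0)

Manhattan distance separates: Σwᵢ(|x−xᵢ|+|y−yᵢ|) = Σwᵢ|x−xᵢ| + Σwᵢ|y−yᵢ|, so x and y are optimised independently as 1-D weighted medians.
Total weight W = 695; half = 347.5.
x-coordinate, sorted with cumulative weight:
  x=0 (Zone VI, w=70) cum 70
  x=1 (Zone VIII, w=80) cum 150
  x=3 (Zone I, w=30) cum 180
  x=4 (Zone III, w=300) cum 480  ← median
  x=7 (Zone IV, w=120) cum 600
  x=7 (Zone V, w=5) cum 605
  x=9 (Zone VII, w=50) cum 655
  x=10 (Zone II, w=40) cum 695
⇒ x* = 4
y-coordinate, sorted with cumulative weight:
  y=0 (Zone III, w=300) cum 300
  y=0 (Zone VIII, w=80) cum 380  ← median
  y=1 (Zone I, w=30) cum 410
  y=6 (Zone VI, w=70) cum 480
  y=7 (Zone II, w=40) cum 520
  y=7 (Zone IV, w=120) cum 640
  y=9 (Zone VII, w=50) cum 690
  y=10 (Zone V, w=5) cum 695
⇒ y* = 0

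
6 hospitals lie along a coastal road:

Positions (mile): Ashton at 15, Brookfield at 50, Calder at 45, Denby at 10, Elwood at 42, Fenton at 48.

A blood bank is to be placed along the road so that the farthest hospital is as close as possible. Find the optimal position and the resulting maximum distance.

location 30, max distance 20

The 1-center on a line is the midpoint of the two extreme points: leftmost at 10, rightmost at 50.
Optimal location = (10 + 50)/2 = 30; maximum distance = (50 − 10)/2 = 20.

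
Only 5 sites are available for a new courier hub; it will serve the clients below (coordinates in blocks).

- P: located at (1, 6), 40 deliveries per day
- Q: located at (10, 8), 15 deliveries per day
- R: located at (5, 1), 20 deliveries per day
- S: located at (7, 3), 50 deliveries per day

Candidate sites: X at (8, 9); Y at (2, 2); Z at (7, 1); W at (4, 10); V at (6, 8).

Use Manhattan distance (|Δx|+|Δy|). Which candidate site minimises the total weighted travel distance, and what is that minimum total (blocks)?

Z, total 730 blocks

Total weighted distance at each candidate:
  X (8, 9): total = 1015
  Y (2, 2): total = 790
  Z (7, 1): total = 730
  W (4, 10): total = 1100
  V (6, 8): total = 800
Minimum is at Z with total 730 blocks.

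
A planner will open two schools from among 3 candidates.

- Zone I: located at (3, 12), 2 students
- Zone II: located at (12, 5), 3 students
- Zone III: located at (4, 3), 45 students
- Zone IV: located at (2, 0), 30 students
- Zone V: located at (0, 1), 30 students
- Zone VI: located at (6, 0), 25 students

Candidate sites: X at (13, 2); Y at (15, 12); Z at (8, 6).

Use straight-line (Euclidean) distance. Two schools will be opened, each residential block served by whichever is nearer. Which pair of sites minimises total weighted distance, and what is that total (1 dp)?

Evaluate every pair (each demand assigned to the nearer of the two):
  {X, Z}: total = 945.8
  {Y, Z}: total = 948.7
  {X, Y}: total = 1349.5
Best pair: {X, Z} with total 945.8.

{X, Z}, total 945.8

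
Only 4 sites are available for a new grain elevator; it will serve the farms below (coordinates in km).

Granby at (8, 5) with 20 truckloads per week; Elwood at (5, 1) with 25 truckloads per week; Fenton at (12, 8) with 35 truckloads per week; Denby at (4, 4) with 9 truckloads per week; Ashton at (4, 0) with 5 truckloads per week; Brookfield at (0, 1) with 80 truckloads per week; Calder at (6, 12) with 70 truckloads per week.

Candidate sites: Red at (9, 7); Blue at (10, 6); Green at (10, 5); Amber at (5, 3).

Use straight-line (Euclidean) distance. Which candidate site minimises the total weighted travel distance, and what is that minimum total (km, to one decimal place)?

Amber, total 1516.4 km

Total weighted distance at each candidate:
  Red (9, 7): total = 1704.7
  Blue (10, 6): total = 1819.0
  Green (10, 5): total = 1846.1
  Amber (5, 3): total = 1516.4
Minimum is at Amber with total 1516.4 km.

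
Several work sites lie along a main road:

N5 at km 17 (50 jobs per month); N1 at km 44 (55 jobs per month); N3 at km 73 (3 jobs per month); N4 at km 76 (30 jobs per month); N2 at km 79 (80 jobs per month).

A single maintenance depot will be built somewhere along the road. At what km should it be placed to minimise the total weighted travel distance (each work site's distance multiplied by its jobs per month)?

x = 76

For a sum of weighted absolute distances on a line, the optimum is the weighted median (not the mean). Total weight W = 218; half-weight = 109.
Sort by position and accumulate weight:
  km 17 (N5, w=50) → cum 50
  km 44 (N1, w=55) → cum 105
  km 73 (N3, w=3) → cum 108
  km 76 (N4, w=30) → cum 138  ≥ 109 → median here
  km 79 (N2, w=80) → cum 218
Optimal location: km 76.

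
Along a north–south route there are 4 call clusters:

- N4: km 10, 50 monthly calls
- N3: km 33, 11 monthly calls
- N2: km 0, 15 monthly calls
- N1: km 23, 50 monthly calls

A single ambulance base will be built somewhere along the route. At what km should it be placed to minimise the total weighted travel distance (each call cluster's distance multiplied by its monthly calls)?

x = 10

For a sum of weighted absolute distances on a line, the optimum is the weighted median (not the mean). Total weight W = 126; half-weight = 63.
Sort by position and accumulate weight:
  km 0 (N2, w=15) → cum 15
  km 10 (N4, w=50) → cum 65  ≥ 63 → median here
  km 23 (N1, w=50) → cum 115
  km 33 (N3, w=11) → cum 126
Optimal location: km 10.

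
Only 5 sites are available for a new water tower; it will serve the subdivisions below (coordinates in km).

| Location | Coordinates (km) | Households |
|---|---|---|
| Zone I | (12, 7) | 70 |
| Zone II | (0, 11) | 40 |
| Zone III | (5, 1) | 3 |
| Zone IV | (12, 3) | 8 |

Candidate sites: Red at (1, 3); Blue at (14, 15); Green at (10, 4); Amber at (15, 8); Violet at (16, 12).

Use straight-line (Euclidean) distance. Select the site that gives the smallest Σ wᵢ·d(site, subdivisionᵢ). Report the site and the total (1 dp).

Total weighted distance at each candidate:
  Red (1, 3): total = 1243.2
  Blue (14, 15): total = 1306.9
  Green (10, 4): total = 776.0
  Amber (15, 8): total = 916.5
  Violet (16, 12): total = 1214.9
Minimum is at Green with total 776.0 km.

Green, total 776.0 km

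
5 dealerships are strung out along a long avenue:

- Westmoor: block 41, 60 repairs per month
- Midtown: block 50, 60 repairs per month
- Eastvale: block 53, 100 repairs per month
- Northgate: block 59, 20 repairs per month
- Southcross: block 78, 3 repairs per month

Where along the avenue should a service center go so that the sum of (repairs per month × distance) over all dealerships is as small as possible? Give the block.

x = 53

For a sum of weighted absolute distances on a line, the optimum is the weighted median (not the mean). Total weight W = 243; half-weight = 121.5.
Sort by position and accumulate weight:
  block 41 (Westmoor, w=60) → cum 60
  block 50 (Midtown, w=60) → cum 120
  block 53 (Eastvale, w=100) → cum 220  ≥ 121.5 → median here
  block 59 (Northgate, w=20) → cum 240
  block 78 (Southcross, w=3) → cum 243
Optimal location: block 53.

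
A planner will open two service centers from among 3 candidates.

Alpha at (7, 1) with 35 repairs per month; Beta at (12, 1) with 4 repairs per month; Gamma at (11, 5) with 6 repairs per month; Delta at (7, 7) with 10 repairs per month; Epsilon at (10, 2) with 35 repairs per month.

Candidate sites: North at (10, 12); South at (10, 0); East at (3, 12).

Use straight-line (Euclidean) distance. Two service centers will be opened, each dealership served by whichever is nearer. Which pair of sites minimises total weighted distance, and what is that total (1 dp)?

{North, South}, total 278.5

Evaluate every pair (each demand assigned to the nearer of the two):
  {North, South}: total = 278.5
  {South, East}: total = 284.2
  {North, East}: total = 894.5
Best pair: {North, South} with total 278.5.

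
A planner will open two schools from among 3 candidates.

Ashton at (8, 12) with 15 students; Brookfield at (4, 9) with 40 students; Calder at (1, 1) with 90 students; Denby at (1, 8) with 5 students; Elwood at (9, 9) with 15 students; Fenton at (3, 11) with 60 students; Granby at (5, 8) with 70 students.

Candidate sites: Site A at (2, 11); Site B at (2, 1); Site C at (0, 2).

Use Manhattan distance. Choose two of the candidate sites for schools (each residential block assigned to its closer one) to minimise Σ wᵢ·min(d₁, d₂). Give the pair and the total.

Evaluate every pair (each demand assigned to the nearer of the two):
  {Site A, Site B}: total = 990
  {Site A, Site C}: total = 1080
  {Site B, Site C}: total = 2365
Best pair: {Site A, Site B} with total 990.

{Site A, Site B}, total 990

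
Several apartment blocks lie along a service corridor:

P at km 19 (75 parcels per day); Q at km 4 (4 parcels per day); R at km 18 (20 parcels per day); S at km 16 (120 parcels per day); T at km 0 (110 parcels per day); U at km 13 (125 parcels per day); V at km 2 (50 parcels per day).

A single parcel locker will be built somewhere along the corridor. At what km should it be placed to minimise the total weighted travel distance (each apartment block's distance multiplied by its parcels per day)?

x = 13

For a sum of weighted absolute distances on a line, the optimum is the weighted median (not the mean). Total weight W = 504; half-weight = 252.
Sort by position and accumulate weight:
  km 0 (T, w=110) → cum 110
  km 2 (V, w=50) → cum 160
  km 4 (Q, w=4) → cum 164
  km 13 (U, w=125) → cum 289  ≥ 252 → median here
  km 16 (S, w=120) → cum 409
  km 18 (R, w=20) → cum 429
  km 19 (P, w=75) → cum 504
Optimal location: km 13.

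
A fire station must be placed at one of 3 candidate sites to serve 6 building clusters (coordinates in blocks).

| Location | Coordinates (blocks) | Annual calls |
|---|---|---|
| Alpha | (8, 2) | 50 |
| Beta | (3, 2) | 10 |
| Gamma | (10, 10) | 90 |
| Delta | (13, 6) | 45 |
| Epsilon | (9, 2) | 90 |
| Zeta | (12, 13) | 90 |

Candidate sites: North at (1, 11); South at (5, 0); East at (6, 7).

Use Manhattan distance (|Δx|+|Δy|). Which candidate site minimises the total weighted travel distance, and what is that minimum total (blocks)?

Total weighted distance at each candidate:
  North (1, 11): total = 5275
  South (5, 0): total = 4610
  East (6, 7): total = 3220
Minimum is at East with total 3220 blocks.

East, total 3220 blocks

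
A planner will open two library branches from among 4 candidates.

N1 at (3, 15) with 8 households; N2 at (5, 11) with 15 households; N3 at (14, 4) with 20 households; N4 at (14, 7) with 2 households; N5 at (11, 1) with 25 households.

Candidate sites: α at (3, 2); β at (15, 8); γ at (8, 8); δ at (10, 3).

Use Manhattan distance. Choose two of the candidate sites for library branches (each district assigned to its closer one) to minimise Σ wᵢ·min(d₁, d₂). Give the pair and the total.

Evaluate every pair (each demand assigned to the nearer of the two):
  {γ, δ}: total = 375
  {α, δ}: total = 460
  {β, δ}: total = 526
  {β, γ}: total = 540
  {α, β}: total = 598
  {α, γ}: total = 625
Best pair: {γ, δ} with total 375.

{γ, δ}, total 375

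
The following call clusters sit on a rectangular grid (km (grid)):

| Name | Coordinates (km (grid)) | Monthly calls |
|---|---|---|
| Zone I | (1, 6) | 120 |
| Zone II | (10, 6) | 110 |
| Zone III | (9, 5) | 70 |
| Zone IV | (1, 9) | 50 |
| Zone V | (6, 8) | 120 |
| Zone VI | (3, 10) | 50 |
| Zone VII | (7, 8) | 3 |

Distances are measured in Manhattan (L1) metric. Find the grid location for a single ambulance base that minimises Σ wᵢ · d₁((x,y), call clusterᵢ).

(6, 6)

Manhattan distance separates: Σwᵢ(|x−xᵢ|+|y−yᵢ|) = Σwᵢ|x−xᵢ| + Σwᵢ|y−yᵢ|, so x and y are optimised independently as 1-D weighted medians.
Total weight W = 523; half = 261.5.
x-coordinate, sorted with cumulative weight:
  x=1 (Zone I, w=120) cum 120
  x=1 (Zone IV, w=50) cum 170
  x=3 (Zone VI, w=50) cum 220
  x=6 (Zone V, w=120) cum 340  ← median
  x=7 (Zone VII, w=3) cum 343
  x=9 (Zone III, w=70) cum 413
  x=10 (Zone II, w=110) cum 523
⇒ x* = 6
y-coordinate, sorted with cumulative weight:
  y=5 (Zone III, w=70) cum 70
  y=6 (Zone I, w=120) cum 190
  y=6 (Zone II, w=110) cum 300  ← median
  y=8 (Zone V, w=120) cum 420
  y=8 (Zone VII, w=3) cum 423
  y=9 (Zone IV, w=50) cum 473
  y=10 (Zone VI, w=50) cum 523
⇒ y* = 6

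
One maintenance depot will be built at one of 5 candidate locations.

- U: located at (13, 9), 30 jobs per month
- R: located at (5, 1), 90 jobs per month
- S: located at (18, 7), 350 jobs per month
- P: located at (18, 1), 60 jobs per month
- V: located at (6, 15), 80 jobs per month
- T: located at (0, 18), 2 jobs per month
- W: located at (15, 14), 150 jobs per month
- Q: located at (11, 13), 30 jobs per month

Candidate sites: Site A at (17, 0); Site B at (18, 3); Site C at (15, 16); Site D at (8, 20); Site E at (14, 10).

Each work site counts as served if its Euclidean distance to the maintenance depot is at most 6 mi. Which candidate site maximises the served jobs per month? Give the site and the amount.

Site E, covering 560

Coverage radius r = 6 mi; a point is covered iff (Δx)²+(Δy)² ≤ 6² = 36.
  Site A (17, 0): covers {P} → 60
  Site B (18, 3): covers {S, P} → 410
  Site C (15, 16): covers {W, Q} → 180
  Site D (8, 20): covers {V} → 80
  Site E (14, 10): covers {U, S, W, Q} → 560
Maximum coverage at Site E: 560 jobs per month.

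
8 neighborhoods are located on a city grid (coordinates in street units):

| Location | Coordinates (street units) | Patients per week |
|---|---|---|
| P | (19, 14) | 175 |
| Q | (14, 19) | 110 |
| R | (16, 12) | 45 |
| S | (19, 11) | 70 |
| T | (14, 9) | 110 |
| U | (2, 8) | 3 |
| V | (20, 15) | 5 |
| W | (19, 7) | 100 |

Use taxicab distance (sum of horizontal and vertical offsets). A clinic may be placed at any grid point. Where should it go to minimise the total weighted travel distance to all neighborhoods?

(19, 12)

Manhattan distance separates: Σwᵢ(|x−xᵢ|+|y−yᵢ|) = Σwᵢ|x−xᵢ| + Σwᵢ|y−yᵢ|, so x and y are optimised independently as 1-D weighted medians.
Total weight W = 618; half = 309.
x-coordinate, sorted with cumulative weight:
  x=2 (U, w=3) cum 3
  x=14 (Q, w=110) cum 113
  x=14 (T, w=110) cum 223
  x=16 (R, w=45) cum 268
  x=19 (P, w=175) cum 443  ← median
  x=19 (S, w=70) cum 513
  x=19 (W, w=100) cum 613
  x=20 (V, w=5) cum 618
⇒ x* = 19
y-coordinate, sorted with cumulative weight:
  y=7 (W, w=100) cum 100
  y=8 (U, w=3) cum 103
  y=9 (T, w=110) cum 213
  y=11 (S, w=70) cum 283
  y=12 (R, w=45) cum 328  ← median
  y=14 (P, w=175) cum 503
  y=15 (V, w=5) cum 508
  y=19 (Q, w=110) cum 618
⇒ y* = 12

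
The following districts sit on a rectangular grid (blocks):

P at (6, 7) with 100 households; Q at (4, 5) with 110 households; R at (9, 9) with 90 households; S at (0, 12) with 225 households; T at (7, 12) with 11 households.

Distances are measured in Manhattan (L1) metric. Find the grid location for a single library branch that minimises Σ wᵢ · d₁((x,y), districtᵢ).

Manhattan distance separates: Σwᵢ(|x−xᵢ|+|y−yᵢ|) = Σwᵢ|x−xᵢ| + Σwᵢ|y−yᵢ|, so x and y are optimised independently as 1-D weighted medians.
Total weight W = 536; half = 268.
x-coordinate, sorted with cumulative weight:
  x=0 (S, w=225) cum 225
  x=4 (Q, w=110) cum 335  ← median
  x=6 (P, w=100) cum 435
  x=7 (T, w=11) cum 446
  x=9 (R, w=90) cum 536
⇒ x* = 4
y-coordinate, sorted with cumulative weight:
  y=5 (Q, w=110) cum 110
  y=7 (P, w=100) cum 210
  y=9 (R, w=90) cum 300  ← median
  y=12 (S, w=225) cum 525
  y=12 (T, w=11) cum 536
⇒ y* = 9

(4, 9)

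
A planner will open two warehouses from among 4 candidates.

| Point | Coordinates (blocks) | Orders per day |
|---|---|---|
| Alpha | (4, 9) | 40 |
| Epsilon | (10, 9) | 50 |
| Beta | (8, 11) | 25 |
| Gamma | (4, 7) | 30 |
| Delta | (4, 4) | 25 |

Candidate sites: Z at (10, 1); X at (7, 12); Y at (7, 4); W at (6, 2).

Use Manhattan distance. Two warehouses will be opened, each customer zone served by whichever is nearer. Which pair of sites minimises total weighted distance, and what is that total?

Evaluate every pair (each demand assigned to the nearer of the two):
  {X, Y}: total = 845
  {X, W}: total = 900
  {Z, X}: total = 1055
  {Z, Y}: total = 1175
  {Y, W}: total = 1175
  {Z, W}: total = 1345
Best pair: {X, Y} with total 845.

{X, Y}, total 845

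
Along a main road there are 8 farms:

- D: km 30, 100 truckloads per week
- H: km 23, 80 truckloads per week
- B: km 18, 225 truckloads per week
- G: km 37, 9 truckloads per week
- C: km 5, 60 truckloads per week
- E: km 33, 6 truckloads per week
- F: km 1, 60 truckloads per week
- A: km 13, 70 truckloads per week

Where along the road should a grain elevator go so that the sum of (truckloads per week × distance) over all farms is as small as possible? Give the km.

For a sum of weighted absolute distances on a line, the optimum is the weighted median (not the mean). Total weight W = 610; half-weight = 305.
Sort by position and accumulate weight:
  km 1 (F, w=60) → cum 60
  km 5 (C, w=60) → cum 120
  km 13 (A, w=70) → cum 190
  km 18 (B, w=225) → cum 415  ≥ 305 → median here
  km 23 (H, w=80) → cum 495
  km 30 (D, w=100) → cum 595
  km 33 (E, w=6) → cum 601
  km 37 (G, w=9) → cum 610
Optimal location: km 18.

x = 18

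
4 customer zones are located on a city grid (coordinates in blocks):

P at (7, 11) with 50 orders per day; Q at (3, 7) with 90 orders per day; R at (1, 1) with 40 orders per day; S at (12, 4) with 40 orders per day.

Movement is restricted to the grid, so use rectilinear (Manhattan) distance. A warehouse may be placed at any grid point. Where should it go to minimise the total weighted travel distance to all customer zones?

Manhattan distance separates: Σwᵢ(|x−xᵢ|+|y−yᵢ|) = Σwᵢ|x−xᵢ| + Σwᵢ|y−yᵢ|, so x and y are optimised independently as 1-D weighted medians.
Total weight W = 220; half = 110.
x-coordinate, sorted with cumulative weight:
  x=1 (R, w=40) cum 40
  x=3 (Q, w=90) cum 130  ← median
  x=7 (P, w=50) cum 180
  x=12 (S, w=40) cum 220
⇒ x* = 3
y-coordinate, sorted with cumulative weight:
  y=1 (R, w=40) cum 40
  y=4 (S, w=40) cum 80
  y=7 (Q, w=90) cum 170  ← median
  y=11 (P, w=50) cum 220
⇒ y* = 7

(3, 7)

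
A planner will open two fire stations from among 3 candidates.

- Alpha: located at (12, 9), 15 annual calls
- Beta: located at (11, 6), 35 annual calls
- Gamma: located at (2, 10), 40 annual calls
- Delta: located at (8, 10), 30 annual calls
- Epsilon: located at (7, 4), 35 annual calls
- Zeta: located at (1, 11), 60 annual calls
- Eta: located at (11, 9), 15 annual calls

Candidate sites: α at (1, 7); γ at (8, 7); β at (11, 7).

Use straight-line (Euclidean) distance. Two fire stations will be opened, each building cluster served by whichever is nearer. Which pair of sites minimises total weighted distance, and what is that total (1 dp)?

{α, β}, total 767.3

Evaluate every pair (each demand assigned to the nearer of the two):
  {α, β}: total = 767.3
  {α, γ}: total = 799.0
  {γ, β}: total = 1051.3
Best pair: {α, β} with total 767.3.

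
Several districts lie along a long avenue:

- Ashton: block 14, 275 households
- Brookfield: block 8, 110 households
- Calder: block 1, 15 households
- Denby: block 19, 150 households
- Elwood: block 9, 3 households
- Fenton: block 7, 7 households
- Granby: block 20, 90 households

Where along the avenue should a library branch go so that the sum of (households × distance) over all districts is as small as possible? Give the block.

x = 14

For a sum of weighted absolute distances on a line, the optimum is the weighted median (not the mean). Total weight W = 650; half-weight = 325.
Sort by position and accumulate weight:
  block 1 (Calder, w=15) → cum 15
  block 7 (Fenton, w=7) → cum 22
  block 8 (Brookfield, w=110) → cum 132
  block 9 (Elwood, w=3) → cum 135
  block 14 (Ashton, w=275) → cum 410  ≥ 325 → median here
  block 19 (Denby, w=150) → cum 560
  block 20 (Granby, w=90) → cum 650
Optimal location: block 14.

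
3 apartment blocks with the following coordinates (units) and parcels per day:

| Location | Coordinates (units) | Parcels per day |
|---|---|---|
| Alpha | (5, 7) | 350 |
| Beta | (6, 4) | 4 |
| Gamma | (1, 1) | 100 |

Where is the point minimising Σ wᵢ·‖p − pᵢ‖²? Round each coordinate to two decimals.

(4.13, 5.65)

The minimiser of Σwᵢ‖p−pᵢ‖² is the weighted centroid p* = (Σwᵢpᵢ)/(Σwᵢ).
Σwᵢ = 454.
Σwᵢxᵢ = 350·5 + 4·6 + 100·1 = 1874.
Σwᵢyᵢ = 350·7 + 4·4 + 100·1 = 2566.
x* = 1874/454 = 4.13, y* = 2566/454 = 5.65.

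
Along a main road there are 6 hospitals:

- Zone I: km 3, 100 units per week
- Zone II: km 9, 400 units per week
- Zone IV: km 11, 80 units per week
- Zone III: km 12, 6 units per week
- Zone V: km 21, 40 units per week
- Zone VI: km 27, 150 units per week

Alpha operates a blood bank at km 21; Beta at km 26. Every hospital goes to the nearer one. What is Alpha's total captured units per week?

The indifferent point is the midpoint (21+26)/2 = 23.5; hospitals left of it (closer to Alpha at 21) go to Alpha, those right go to Beta.
  Zone I at 3 (w=100) → Alpha
  Zone II at 9 (w=400) → Alpha
  Zone IV at 11 (w=80) → Alpha
  Zone III at 12 (w=6) → Alpha
  Zone V at 21 (w=40) → Alpha
  Zone VI at 27 (w=150) → Beta
Alpha captures 626; Beta captures 150.

626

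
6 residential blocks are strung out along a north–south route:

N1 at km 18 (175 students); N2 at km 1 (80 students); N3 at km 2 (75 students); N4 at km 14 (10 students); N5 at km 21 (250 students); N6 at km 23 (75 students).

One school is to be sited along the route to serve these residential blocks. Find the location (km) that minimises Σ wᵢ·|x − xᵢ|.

x = 18

For a sum of weighted absolute distances on a line, the optimum is the weighted median (not the mean). Total weight W = 665; half-weight = 332.5.
Sort by position and accumulate weight:
  km 1 (N2, w=80) → cum 80
  km 2 (N3, w=75) → cum 155
  km 14 (N4, w=10) → cum 165
  km 18 (N1, w=175) → cum 340  ≥ 332.5 → median here
  km 21 (N5, w=250) → cum 590
  km 23 (N6, w=75) → cum 665
Optimal location: km 18.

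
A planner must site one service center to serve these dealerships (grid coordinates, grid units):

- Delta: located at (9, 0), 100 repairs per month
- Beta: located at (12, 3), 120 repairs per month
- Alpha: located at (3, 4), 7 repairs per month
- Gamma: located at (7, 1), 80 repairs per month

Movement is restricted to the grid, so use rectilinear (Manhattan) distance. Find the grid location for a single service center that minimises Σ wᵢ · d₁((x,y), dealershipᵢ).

(9, 1)

Manhattan distance separates: Σwᵢ(|x−xᵢ|+|y−yᵢ|) = Σwᵢ|x−xᵢ| + Σwᵢ|y−yᵢ|, so x and y are optimised independently as 1-D weighted medians.
Total weight W = 307; half = 153.5.
x-coordinate, sorted with cumulative weight:
  x=3 (Alpha, w=7) cum 7
  x=7 (Gamma, w=80) cum 87
  x=9 (Delta, w=100) cum 187  ← median
  x=12 (Beta, w=120) cum 307
⇒ x* = 9
y-coordinate, sorted with cumulative weight:
  y=0 (Delta, w=100) cum 100
  y=1 (Gamma, w=80) cum 180  ← median
  y=3 (Beta, w=120) cum 300
  y=4 (Alpha, w=7) cum 307
⇒ y* = 1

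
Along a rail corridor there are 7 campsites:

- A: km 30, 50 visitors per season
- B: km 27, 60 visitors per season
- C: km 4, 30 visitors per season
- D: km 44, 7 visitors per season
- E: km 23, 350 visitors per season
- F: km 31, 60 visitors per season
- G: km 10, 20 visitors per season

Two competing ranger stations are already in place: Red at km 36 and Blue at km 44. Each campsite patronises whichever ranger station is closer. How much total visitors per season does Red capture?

570

The indifferent point is the midpoint (36+44)/2 = 40; campsites left of it (closer to Red at 36) go to Red, those right go to Blue.
  C at 4 (w=30) → Red
  G at 10 (w=20) → Red
  E at 23 (w=350) → Red
  B at 27 (w=60) → Red
  A at 30 (w=50) → Red
  F at 31 (w=60) → Red
  D at 44 (w=7) → Blue
Red captures 570; Blue captures 7.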